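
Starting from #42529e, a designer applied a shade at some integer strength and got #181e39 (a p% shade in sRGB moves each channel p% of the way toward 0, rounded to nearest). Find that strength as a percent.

64%

#42529e is rgb(66, 82, 158); #181e39 is rgb(24, 30, 57).
On the B channel (widest range): 57 ≈ 158 + (p/100)(0 − 158), so p ≈ 100×(57 − 158)/(0 − 158) = -10100/-158 = 63.92.
p = 64 reproduces all three channels after rounding.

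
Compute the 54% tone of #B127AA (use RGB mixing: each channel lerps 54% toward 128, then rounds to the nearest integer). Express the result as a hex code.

#B127AA is rgb(177, 39, 170).
A 54% tone moves each channel 54% toward 128:
  R: 177 + 0.54×(128−177) = 177 − 26.46 = 150.54 → 151
  G: 39 + 48.06 = 87.06 → 87
  B: 170 − 22.68 = 147.32 → 147
rgb(151, 87, 147) = #975793.

#975793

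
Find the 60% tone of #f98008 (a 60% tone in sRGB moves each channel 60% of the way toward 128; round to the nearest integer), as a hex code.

#b08050

#f98008 is rgb(249, 128, 8).
Per channel, c → c + 0.6(128 − c):
  R: 249 − 72.6 = 176.4 → 176
  G: 128 + 0.6×(128−128) = 128 + 0 = 128 → 128
  B: 8 + 72 = 80 → 80
rgb(176, 128, 80) = #b08050.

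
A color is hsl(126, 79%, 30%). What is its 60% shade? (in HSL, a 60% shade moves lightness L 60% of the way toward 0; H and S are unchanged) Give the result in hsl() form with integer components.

L moves 60% from 30 toward 0: 30 − 18 = 12 → 12.
H and S are unchanged.

hsl(126, 79%, 12%)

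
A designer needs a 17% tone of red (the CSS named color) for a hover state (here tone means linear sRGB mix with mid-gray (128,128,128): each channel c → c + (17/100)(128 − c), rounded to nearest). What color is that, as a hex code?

CSS red is rgb(255, 0, 0).
Per channel, c → c + 0.17(128 − c):
  R: 255 + 0.17×(128−255) = 255 − 21.59 = 233.41 → 233
  G: 0 + 21.76 = 21.76 → 22
  B: 0 + 21.76 = 21.76 → 22
rgb(233, 22, 22) = #e91616.

#e91616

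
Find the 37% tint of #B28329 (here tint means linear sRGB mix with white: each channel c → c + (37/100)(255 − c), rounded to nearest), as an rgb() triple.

#B28329 is rgb(178, 131, 41).
Lerp each channel 37% toward 255:
  R: 178 + 28.49 = 206.49 → 206
  G: 131 + 0.37×(255−131) = 131 + 45.88 = 176.88 → 177
  B: 41 + 0.37×(255−41) = 41 + 79.18 = 120.18 → 120

rgb(206, 177, 120)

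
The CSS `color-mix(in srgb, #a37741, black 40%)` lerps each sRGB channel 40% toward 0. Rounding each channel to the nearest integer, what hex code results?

#624727

#a37741 is rgb(163, 119, 65).
Per channel, c → c + 0.4(0 − c):
  R: 163 + 0.4×(0−163) = 163 − 65.2 = 97.8 → 98
  G: 119 + 0.4×(0−119) = 119 − 47.6 = 71.4 → 71
  B: 65 − 26 = 39 → 39
rgb(98, 71, 39) = #624727.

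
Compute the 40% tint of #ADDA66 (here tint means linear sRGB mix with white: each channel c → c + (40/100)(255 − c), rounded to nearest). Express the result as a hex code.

#ADDA66 is rgb(173, 218, 102).
A 40% tint moves each channel 40% toward 255:
  R: 173 + 0.4×(255−173) = 173 + 32.8 = 205.8 → 206
  G: 218 + 0.4×(255−218) = 218 + 14.8 = 232.8 → 233
  B: 102 + 0.4×(255−102) = 102 + 61.2 = 163.2 → 163
rgb(206, 233, 163) = #CEE9A3.

#CEE9A3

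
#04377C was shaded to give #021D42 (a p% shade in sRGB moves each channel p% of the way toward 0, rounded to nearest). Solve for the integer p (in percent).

#04377C is rgb(4, 55, 124); #021D42 is rgb(2, 29, 66).
On the B channel (widest range): 66 ≈ 124 + (p/100)(0 − 124), so p ≈ 100×(66 − 124)/(0 − 124) = -5800/-124 = 46.77.
p = 47 reproduces all three channels after rounding.

47%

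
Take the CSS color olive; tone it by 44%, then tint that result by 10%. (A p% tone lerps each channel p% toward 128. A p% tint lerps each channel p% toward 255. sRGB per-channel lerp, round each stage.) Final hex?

#8d8d4c

CSS olive is rgb(128, 128, 0).
Per channel, c → c + 0.44(128 − c):
  R: 128 + 0.44×(128−128) = 128 + 0 = 128 → 128
  G: 128 + 0.44×(128−128) = 128 + 0 = 128 → 128
  B: 0 + 0.44×(128−0) = 0 + 56.32 = 56.32 → 56
After the tone: rgb(128, 128, 56) = #808038.
A 10% tint moves each channel 10% toward 255:
  R: 128 + 12.7 = 140.7 → 141
  G: 128 + 12.7 = 140.7 → 141
  B: 56 + 0.1×(255−56) = 56 + 19.9 = 75.9 → 76
rgb(141, 141, 76) = #8d8d4c.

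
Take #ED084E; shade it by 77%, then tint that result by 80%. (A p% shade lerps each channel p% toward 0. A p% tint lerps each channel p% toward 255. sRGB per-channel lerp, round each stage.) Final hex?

#D7CCD0

#ED084E is rgb(237, 8, 78).
A 77% shade moves each channel 77% toward 0:
  R: 237 + 0.77×(0−237) = 237 − 182.49 = 54.51 → 55
  G: 8 − 6.16 = 1.84 → 2
  B: 78 + 0.77×(0−78) = 78 − 60.06 = 17.94 → 18
After the shade: rgb(55, 2, 18) = #370212.
Per channel, c → c + 0.8(255 − c):
  R: 55 + 0.8×(255−55) = 55 + 160 = 215 → 215
  G: 2 + 202.4 = 204.4 → 204
  B: 18 + 189.6 = 207.6 → 208
rgb(215, 204, 208) = #D7CCD0.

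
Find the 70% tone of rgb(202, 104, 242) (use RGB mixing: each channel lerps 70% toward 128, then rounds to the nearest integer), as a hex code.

Per channel, c → c + 0.7(128 − c):
  R: 202 − 51.8 = 150.2 → 150
  G: 104 + 0.7×(128−104) = 104 + 16.8 = 120.8 → 121
  B: 242 + 0.7×(128−242) = 242 − 79.8 = 162.2 → 162
rgb(150, 121, 162) = #9679a2.

#9679a2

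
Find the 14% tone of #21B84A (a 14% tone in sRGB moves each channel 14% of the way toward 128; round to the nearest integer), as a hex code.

#21B84A is rgb(33, 184, 74).
Lerp each channel 14% toward 128:
  R: 33 + 13.3 = 46.3 → 46
  G: 184 − 7.84 = 176.16 → 176
  B: 74 + 0.14×(128−74) = 74 + 7.56 = 81.56 → 82
rgb(46, 176, 82) = #2EB052.

#2EB052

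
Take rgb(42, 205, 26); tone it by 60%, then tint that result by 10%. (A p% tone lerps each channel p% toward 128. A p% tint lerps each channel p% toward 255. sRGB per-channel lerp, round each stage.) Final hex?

Per channel, c → c + 0.6(128 − c):
  R: 42 + 0.6×(128−42) = 42 + 51.6 = 93.6 → 94
  G: 205 + 0.6×(128−205) = 205 − 46.2 = 158.8 → 159
  B: 26 + 0.6×(128−26) = 26 + 61.2 = 87.2 → 87
After the tone: rgb(94, 159, 87) = #5e9f57.
Lerp each channel 10% toward 255:
  R: 94 + 0.1×(255−94) = 94 + 16.1 = 110.1 → 110
  G: 159 + 0.1×(255−159) = 159 + 9.6 = 168.6 → 169
  B: 87 + 16.8 = 103.8 → 104
rgb(110, 169, 104) = #6ea968.

#6ea968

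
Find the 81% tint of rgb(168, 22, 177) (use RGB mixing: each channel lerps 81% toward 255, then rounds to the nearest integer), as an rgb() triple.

rgb(238, 211, 240)

An 81% tint moves each channel 81% toward 255:
  R: 168 + 0.81×(255−168) = 168 + 70.47 = 238.47 → 238
  G: 22 + 0.81×(255−22) = 22 + 188.73 = 210.73 → 211
  B: 177 + 0.81×(255−177) = 177 + 63.18 = 240.18 → 240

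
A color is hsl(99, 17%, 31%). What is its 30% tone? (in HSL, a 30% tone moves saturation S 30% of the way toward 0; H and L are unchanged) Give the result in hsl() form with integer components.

hsl(99, 12%, 31%)

S moves 30% from 17 toward 0: 17 − 5.1 = 11.9 → 12.
H and L are unchanged.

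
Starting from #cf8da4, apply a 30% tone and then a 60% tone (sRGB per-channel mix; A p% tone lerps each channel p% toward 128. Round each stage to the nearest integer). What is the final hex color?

#96848a

#cf8da4 is rgb(207, 141, 164).
A 30% tone moves each channel 30% toward 128:
  R: 207 − 23.7 = 183.3 → 183
  G: 141 + 0.3×(128−141) = 141 − 3.9 = 137.1 → 137
  B: 164 + 0.3×(128−164) = 164 − 10.8 = 153.2 → 153
After the tone: rgb(183, 137, 153) = #b78999.
Lerp each channel 60% toward 128:
  R: 183 + 0.6×(128−183) = 183 − 33 = 150 → 150
  G: 137 + 0.6×(128−137) = 137 − 5.4 = 131.6 → 132
  B: 153 − 15 = 138 → 138
rgb(150, 132, 138) = #96848a.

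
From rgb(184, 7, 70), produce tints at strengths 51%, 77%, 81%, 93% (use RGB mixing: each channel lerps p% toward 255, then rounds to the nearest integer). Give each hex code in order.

51%: (184 + 36.21 = 220.21→220, 7 + 126.48 = 133.48→133, 70 + 94.35 = 164.35→164) → #DC85A4
77%: (184 + 54.67 = 238.67→239, 7 + 190.96 = 197.96→198, 70 + 142.45 = 212.45→212) → #EFC6D4
81%: (184 + 57.51 = 241.51→242, 7 + 200.88 = 207.88→208, 70 + 149.85 = 219.85→220) → #F2D0DC
93%: (184 + 66.03 = 250.03→250, 7 + 230.64 = 237.64→238, 70 + 172.05 = 242.05→242) → #FAEEF2

#DC85A4, #EFC6D4, #F2D0DC, #FAEEF2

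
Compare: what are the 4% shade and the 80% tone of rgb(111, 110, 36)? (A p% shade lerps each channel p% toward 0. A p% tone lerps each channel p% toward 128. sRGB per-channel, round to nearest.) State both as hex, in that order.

#6B6A23, #7D7C6E

4% shade:
  R: 111 − 4.44 = 106.56 → 107
  G: 110 + 0.04×(0−110) = 110 − 4.4 = 105.6 → 106
  B: 36 + 0.04×(0−36) = 36 − 1.44 = 34.56 → 35
  → #6B6A23
80% tone:
  R: 111 + 0.8×(128−111) = 111 + 13.6 = 124.6 → 125
  G: 110 + 0.8×(128−110) = 110 + 14.4 = 124.4 → 124
  B: 36 + 73.6 = 109.6 → 110
  → #7D7C6E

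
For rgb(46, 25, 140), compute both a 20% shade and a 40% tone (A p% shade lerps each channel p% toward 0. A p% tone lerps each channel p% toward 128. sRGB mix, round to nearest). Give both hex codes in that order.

#251470, #4F4287

20% shade:
  R: 46 − 9.2 = 36.8 → 37
  G: 25 + 0.2×(0−25) = 25 − 5 = 20 → 20
  B: 140 + 0.2×(0−140) = 140 − 28 = 112 → 112
  → #251470
40% tone:
  R: 46 + 0.4×(128−46) = 46 + 32.8 = 78.8 → 79
  G: 25 + 0.4×(128−25) = 25 + 41.2 = 66.2 → 66
  B: 140 + 0.4×(128−140) = 140 − 4.8 = 135.2 → 135
  → #4F4287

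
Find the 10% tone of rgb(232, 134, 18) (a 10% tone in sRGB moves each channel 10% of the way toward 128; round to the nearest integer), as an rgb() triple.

rgb(222, 133, 29)

Per channel, c → c + 0.1(128 − c):
  R: 232 − 10.4 = 221.6 → 222
  G: 134 + 0.1×(128−134) = 134 − 0.6 = 133.4 → 133
  B: 18 + 11 = 29 → 29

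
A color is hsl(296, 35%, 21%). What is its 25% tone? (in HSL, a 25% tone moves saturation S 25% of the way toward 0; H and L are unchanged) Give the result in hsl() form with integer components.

S moves 25% from 35 toward 0: 35 − 8.75 = 26.25 → 26.
H and L are unchanged.

hsl(296, 26%, 21%)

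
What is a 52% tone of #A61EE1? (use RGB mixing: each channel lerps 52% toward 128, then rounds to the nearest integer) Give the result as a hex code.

#9251AF

#A61EE1 is rgb(166, 30, 225).
Per channel, c → c + 0.52(128 − c):
  R: 166 + 0.52×(128−166) = 166 − 19.76 = 146.24 → 146
  G: 30 + 0.52×(128−30) = 30 + 50.96 = 80.96 → 81
  B: 225 + 0.52×(128−225) = 225 − 50.44 = 174.56 → 175
rgb(146, 81, 175) = #9251AF.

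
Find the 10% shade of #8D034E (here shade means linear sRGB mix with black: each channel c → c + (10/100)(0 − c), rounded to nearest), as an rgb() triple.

rgb(127, 3, 70)

#8D034E is rgb(141, 3, 78).
Per channel, c → c + 0.1(0 − c):
  R: 141 − 14.1 = 126.9 → 127
  G: 3 − 0.3 = 2.7 → 3
  B: 78 + 0.1×(0−78) = 78 − 7.8 = 70.2 → 70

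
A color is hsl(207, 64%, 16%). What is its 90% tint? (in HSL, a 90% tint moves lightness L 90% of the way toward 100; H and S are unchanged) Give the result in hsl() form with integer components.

hsl(207, 64%, 92%)

L moves 90% from 16 toward 100: 16 + 75.6 = 91.6 → 92.
H and S are unchanged.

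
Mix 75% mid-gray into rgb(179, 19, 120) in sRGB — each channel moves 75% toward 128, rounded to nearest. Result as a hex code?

Per channel, c → c + 0.75(128 − c):
  R: 179 − 38.25 = 140.75 → 141
  G: 19 + 0.75×(128−19) = 19 + 81.75 = 100.75 → 101
  B: 120 + 0.75×(128−120) = 120 + 6 = 126 → 126
rgb(141, 101, 126) = #8D657E.

#8D657E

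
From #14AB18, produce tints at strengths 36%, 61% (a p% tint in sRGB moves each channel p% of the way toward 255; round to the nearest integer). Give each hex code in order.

#69C96B, #A3DEA5

#14AB18 is rgb(20, 171, 24).
36%: (20 + 84.6 = 104.6→105, 171 + 30.24 = 201.24→201, 24 + 83.16 = 107.16→107) → #69C96B
61%: (20 + 143.35 = 163.35→163, 171 + 51.24 = 222.24→222, 24 + 140.91 = 164.91→165) → #A3DEA5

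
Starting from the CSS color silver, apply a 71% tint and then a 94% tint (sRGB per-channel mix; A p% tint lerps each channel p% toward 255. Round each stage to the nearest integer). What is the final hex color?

#FEFEFE

CSS silver is rgb(192, 192, 192).
A 71% tint moves each channel 71% toward 255:
  R: 192 + 44.73 = 236.73 → 237
  G: 192 + 0.71×(255−192) = 192 + 44.73 = 236.73 → 237
  B: 192 + 0.71×(255−192) = 192 + 44.73 = 236.73 → 237
After the tint: rgb(237, 237, 237) = #EDEDED.
Lerp each channel 94% toward 255:
  R: 237 + 0.94×(255−237) = 237 + 16.92 = 253.92 → 254
  G: 237 + 0.94×(255−237) = 237 + 16.92 = 253.92 → 254
  B: 237 + 0.94×(255−237) = 237 + 16.92 = 253.92 → 254
rgb(254, 254, 254) = #FEFEFE.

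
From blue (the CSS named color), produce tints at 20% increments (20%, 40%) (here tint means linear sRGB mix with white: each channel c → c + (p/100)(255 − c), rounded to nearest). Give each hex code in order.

CSS blue is rgb(0, 0, 255).
20%: (0 + 51 = 51→51, 0 + 51 = 51→51, 255→255) → #3333FF
40%: (0 + 102 = 102→102, 0 + 102 = 102→102, 255→255) → #6666FF

#3333FF, #6666FF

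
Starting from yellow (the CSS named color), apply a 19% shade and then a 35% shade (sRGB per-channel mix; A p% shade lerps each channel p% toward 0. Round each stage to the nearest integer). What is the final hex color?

CSS yellow is rgb(255, 255, 0).
Per channel, c → c + 0.19(0 − c):
  R: 255 − 48.45 = 206.55 → 207
  G: 255 − 48.45 = 206.55 → 207
  B: 0 + 0.19×(0−0) = 0 + 0 = 0 → 0
After the shade: rgb(207, 207, 0) = #cfcf00.
A 35% shade moves each channel 35% toward 0:
  R: 207 − 72.45 = 134.55 → 135
  G: 207 + 0.35×(0−207) = 207 − 72.45 = 134.55 → 135
  B: 0 + 0.35×(0−0) = 0 + 0 = 0 → 0
rgb(135, 135, 0) = #878700.

#878700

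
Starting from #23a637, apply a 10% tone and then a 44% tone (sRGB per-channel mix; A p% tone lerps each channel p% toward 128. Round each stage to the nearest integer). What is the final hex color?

#23a637 is rgb(35, 166, 55).
Per channel, c → c + 0.1(128 − c):
  R: 35 + 0.1×(128−35) = 35 + 9.3 = 44.3 → 44
  G: 166 + 0.1×(128−166) = 166 − 3.8 = 162.2 → 162
  B: 55 + 7.3 = 62.3 → 62
After the tone: rgb(44, 162, 62) = #2ca23e.
A 44% tone moves each channel 44% toward 128:
  R: 44 + 0.44×(128−44) = 44 + 36.96 = 80.96 → 81
  G: 162 + 0.44×(128−162) = 162 − 14.96 = 147.04 → 147
  B: 62 + 29.04 = 91.04 → 91
rgb(81, 147, 91) = #51935b.

#51935b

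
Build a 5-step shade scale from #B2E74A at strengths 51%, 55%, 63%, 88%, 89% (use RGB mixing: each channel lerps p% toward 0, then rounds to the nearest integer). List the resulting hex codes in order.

#577124, #506821, #42551B, #151C09, #141908

#B2E74A is rgb(178, 231, 74).
51%: (178 − 90.78 = 87.22→87, 231 − 117.81 = 113.19→113, 74 − 37.74 = 36.26→36) → #577124
55%: (178 − 97.9 = 80.1→80, 231 − 127.05 = 103.95→104, 74 − 40.7 = 33.3→33) → #506821
63%: (178 − 112.14 = 65.86→66, 231 − 145.53 = 85.47→85, 74 − 46.62 = 27.38→27) → #42551B
88%: (178 − 156.64 = 21.36→21, 231 − 203.28 = 27.72→28, 74 − 65.12 = 8.88→9) → #151C09
89%: (178 − 158.42 = 19.58→20, 231 − 205.59 = 25.41→25, 74 − 65.86 = 8.14→8) → #141908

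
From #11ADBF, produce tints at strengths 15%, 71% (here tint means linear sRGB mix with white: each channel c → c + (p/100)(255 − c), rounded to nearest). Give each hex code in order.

#11ADBF is rgb(17, 173, 191).
15%: (17 + 35.7 = 52.7→53, 173 + 12.3 = 185.3→185, 191 + 9.6 = 200.6→201) → #35B9C9
71%: (17 + 168.98 = 185.98→186, 173 + 58.22 = 231.22→231, 191 + 45.44 = 236.44→236) → #BAE7EC

#35B9C9, #BAE7EC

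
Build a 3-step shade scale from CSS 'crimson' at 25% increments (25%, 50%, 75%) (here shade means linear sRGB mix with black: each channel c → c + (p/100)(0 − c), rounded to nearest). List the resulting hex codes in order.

#A50F2D, #6E0A1E, #37050F

CSS crimson is rgb(220, 20, 60).
25%: (220 − 55 = 165→165, 20 − 5 = 15→15, 60 − 15 = 45→45) → #A50F2D
50%: (220 − 110 = 110→110, 20 − 10 = 10→10, 60 − 30 = 30→30) → #6E0A1E
75%: (220 − 165 = 55→55, 20 − 15 = 5→5, 60 − 45 = 15→15) → #37050F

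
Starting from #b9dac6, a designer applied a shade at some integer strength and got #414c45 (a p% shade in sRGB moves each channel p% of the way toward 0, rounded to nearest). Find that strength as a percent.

65%

#b9dac6 is rgb(185, 218, 198); #414c45 is rgb(65, 76, 69).
On the G channel (widest range): 76 ≈ 218 + (p/100)(0 − 218), so p ≈ 100×(76 − 218)/(0 − 218) = -14200/-218 = 65.14.
p = 65 reproduces all three channels after rounding.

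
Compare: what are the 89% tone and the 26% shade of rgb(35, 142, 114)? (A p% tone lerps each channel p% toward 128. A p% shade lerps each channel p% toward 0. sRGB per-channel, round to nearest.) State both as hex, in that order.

#76827E, #1A6954

89% tone:
  R: 35 + 82.77 = 117.77 → 118
  G: 142 + 0.89×(128−142) = 142 − 12.46 = 129.54 → 130
  B: 114 + 12.46 = 126.46 → 126
  → #76827E
26% shade:
  R: 35 + 0.26×(0−35) = 35 − 9.1 = 25.9 → 26
  G: 142 − 36.92 = 105.08 → 105
  B: 114 + 0.26×(0−114) = 114 − 29.64 = 84.36 → 84
  → #1A6954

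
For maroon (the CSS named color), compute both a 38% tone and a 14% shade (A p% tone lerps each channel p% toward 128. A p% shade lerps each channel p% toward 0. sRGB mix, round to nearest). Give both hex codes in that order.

CSS maroon is rgb(128, 0, 0).
38% tone:
  R: 128 + 0 = 128 → 128
  G: 0 + 0.38×(128−0) = 0 + 48.64 = 48.64 → 49
  B: 0 + 0.38×(128−0) = 0 + 48.64 = 48.64 → 49
  → #803131
14% shade:
  R: 128 − 17.92 = 110.08 → 110
  G: 0 + 0.14×(0−0) = 0 + 0 = 0 → 0
  B: 0 + 0.14×(0−0) = 0 + 0 = 0 → 0
  → #6e0000

#803131, #6e0000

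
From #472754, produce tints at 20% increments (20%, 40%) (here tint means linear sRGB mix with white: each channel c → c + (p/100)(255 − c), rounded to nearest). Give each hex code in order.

#472754 is rgb(71, 39, 84).
20%: (71 + 36.8 = 107.8→108, 39 + 43.2 = 82.2→82, 84 + 34.2 = 118.2→118) → #6C5276
40%: (71 + 73.6 = 144.6→145, 39 + 86.4 = 125.4→125, 84 + 68.4 = 152.4→152) → #917D98

#6C5276, #917D98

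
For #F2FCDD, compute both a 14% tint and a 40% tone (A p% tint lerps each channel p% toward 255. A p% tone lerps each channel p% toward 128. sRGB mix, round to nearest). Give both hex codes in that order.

#F2FCDD is rgb(242, 252, 221).
14% tint:
  R: 242 + 0.14×(255−242) = 242 + 1.82 = 243.82 → 244
  G: 252 + 0.42 = 252.42 → 252
  B: 221 + 0.14×(255−221) = 221 + 4.76 = 225.76 → 226
  → #F4FCE2
40% tone:
  R: 242 + 0.4×(128−242) = 242 − 45.6 = 196.4 → 196
  G: 252 − 49.6 = 202.4 → 202
  B: 221 + 0.4×(128−221) = 221 − 37.2 = 183.8 → 184
  → #C4CAB8

#F4FCE2, #C4CAB8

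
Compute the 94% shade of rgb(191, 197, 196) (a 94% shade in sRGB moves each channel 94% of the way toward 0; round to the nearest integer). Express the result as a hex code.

Lerp each channel 94% toward 0:
  R: 191 − 179.54 = 11.46 → 11
  G: 197 − 185.18 = 11.82 → 12
  B: 196 + 0.94×(0−196) = 196 − 184.24 = 11.76 → 12
rgb(11, 12, 12) = #0B0C0C.

#0B0C0C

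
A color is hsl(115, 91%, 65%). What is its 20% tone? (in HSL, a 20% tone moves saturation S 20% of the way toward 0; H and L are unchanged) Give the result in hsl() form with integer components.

hsl(115, 73%, 65%)

S moves 20% from 91 toward 0: 91 − 18.2 = 72.8 → 73.
H and L are unchanged.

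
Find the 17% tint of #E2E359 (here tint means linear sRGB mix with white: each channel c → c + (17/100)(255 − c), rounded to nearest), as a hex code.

#E2E359 is rgb(226, 227, 89).
Per channel, c → c + 0.17(255 − c):
  R: 226 + 4.93 = 230.93 → 231
  G: 227 + 0.17×(255−227) = 227 + 4.76 = 231.76 → 232
  B: 89 + 28.22 = 117.22 → 117
rgb(231, 232, 117) = #E7E875.

#E7E875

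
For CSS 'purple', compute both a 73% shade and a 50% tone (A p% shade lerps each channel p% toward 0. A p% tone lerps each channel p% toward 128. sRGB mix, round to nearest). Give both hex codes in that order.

#230023, #804080

CSS purple is rgb(128, 0, 128).
73% shade:
  R: 128 + 0.73×(0−128) = 128 − 93.44 = 34.56 → 35
  G: 0 + 0 = 0 → 0
  B: 128 − 93.44 = 34.56 → 35
  → #230023
50% tone:
  R: 128 + 0.5×(128−128) = 128 + 0 = 128 → 128
  G: 0 + 64 = 64 → 64
  B: 128 + 0 = 128 → 128
  → #804080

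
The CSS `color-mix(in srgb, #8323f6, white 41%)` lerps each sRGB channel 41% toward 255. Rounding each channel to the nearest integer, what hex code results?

#8323f6 is rgb(131, 35, 246).
Lerp each channel 41% toward 255:
  R: 131 + 0.41×(255−131) = 131 + 50.84 = 181.84 → 182
  G: 35 + 0.41×(255−35) = 35 + 90.2 = 125.2 → 125
  B: 246 + 3.69 = 249.69 → 250
rgb(182, 125, 250) = #b67dfa.

#b67dfa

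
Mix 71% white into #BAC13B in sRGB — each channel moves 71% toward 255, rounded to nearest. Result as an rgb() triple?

#BAC13B is rgb(186, 193, 59).
Lerp each channel 71% toward 255:
  R: 186 + 0.71×(255−186) = 186 + 48.99 = 234.99 → 235
  G: 193 + 0.71×(255−193) = 193 + 44.02 = 237.02 → 237
  B: 59 + 139.16 = 198.16 → 198

rgb(235, 237, 198)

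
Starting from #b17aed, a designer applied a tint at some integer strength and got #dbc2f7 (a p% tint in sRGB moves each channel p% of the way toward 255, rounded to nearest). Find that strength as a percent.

54%

#b17aed is rgb(177, 122, 237); #dbc2f7 is rgb(219, 194, 247).
On the G channel (widest range): 194 ≈ 122 + (p/100)(255 − 122), so p ≈ 100×(194 − 122)/(255 − 122) = 7200/133 = 54.14.
p = 54 reproduces all three channels after rounding.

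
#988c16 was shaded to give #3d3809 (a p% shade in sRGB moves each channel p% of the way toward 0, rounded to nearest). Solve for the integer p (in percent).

60%

#988c16 is rgb(152, 140, 22); #3d3809 is rgb(61, 56, 9).
On the R channel (widest range): 61 ≈ 152 + (p/100)(0 − 152), so p ≈ 100×(61 − 152)/(0 − 152) = -9100/-152 = 59.87.
p = 60 reproduces all three channels after rounding.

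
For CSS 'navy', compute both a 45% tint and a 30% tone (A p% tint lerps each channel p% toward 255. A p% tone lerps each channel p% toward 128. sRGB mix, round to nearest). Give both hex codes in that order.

CSS navy is rgb(0, 0, 128).
45% tint:
  R: 0 + 0.45×(255−0) = 0 + 114.75 = 114.75 → 115
  G: 0 + 0.45×(255−0) = 0 + 114.75 = 114.75 → 115
  B: 128 + 57.15 = 185.15 → 185
  → #7373B9
30% tone:
  R: 0 + 0.3×(128−0) = 0 + 38.4 = 38.4 → 38
  G: 0 + 0.3×(128−0) = 0 + 38.4 = 38.4 → 38
  B: 128 + 0.3×(128−128) = 128 + 0 = 128 → 128
  → #262680

#7373B9, #262680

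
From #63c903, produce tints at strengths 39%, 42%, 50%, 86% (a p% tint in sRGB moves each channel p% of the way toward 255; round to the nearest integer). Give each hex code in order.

#63c903 is rgb(99, 201, 3).
39%: (99 + 60.84 = 159.84→160, 201 + 21.06 = 222.06→222, 3 + 98.28 = 101.28→101) → #a0de65
42%: (99 + 65.52 = 164.52→165, 201 + 22.68 = 223.68→224, 3 + 105.84 = 108.84→109) → #a5e06d
50%: (99 + 78 = 177→177, 201 + 27 = 228→228, 3 + 126 = 129→129) → #b1e481
86%: (99 + 134.16 = 233.16→233, 201 + 46.44 = 247.44→247, 3 + 216.72 = 219.72→220) → #e9f7dc

#a0de65, #a5e06d, #b1e481, #e9f7dc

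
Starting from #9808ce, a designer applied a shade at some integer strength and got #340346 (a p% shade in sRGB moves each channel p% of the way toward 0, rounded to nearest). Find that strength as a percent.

66%

#9808ce is rgb(152, 8, 206); #340346 is rgb(52, 3, 70).
On the B channel (widest range): 70 ≈ 206 + (p/100)(0 − 206), so p ≈ 100×(70 − 206)/(0 − 206) = -13600/-206 = 66.02.
p = 66 reproduces all three channels after rounding.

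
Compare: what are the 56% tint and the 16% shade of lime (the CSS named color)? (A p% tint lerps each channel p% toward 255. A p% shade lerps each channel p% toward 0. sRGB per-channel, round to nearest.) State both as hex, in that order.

CSS lime is rgb(0, 255, 0).
56% tint:
  R: 0 + 142.8 = 142.8 → 143
  G: 255 + 0.56×(255−255) = 255 + 0 = 255 → 255
  B: 0 + 0.56×(255−0) = 0 + 142.8 = 142.8 → 143
  → #8FFF8F
16% shade:
  R: 0 + 0.16×(0−0) = 0 + 0 = 0 → 0
  G: 255 − 40.8 = 214.2 → 214
  B: 0 + 0 = 0 → 0
  → #00D600

#8FFF8F, #00D600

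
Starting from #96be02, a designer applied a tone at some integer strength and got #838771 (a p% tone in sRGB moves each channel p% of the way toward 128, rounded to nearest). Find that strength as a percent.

88%

#96be02 is rgb(150, 190, 2); #838771 is rgb(131, 135, 113).
On the B channel (widest range): 113 ≈ 2 + (p/100)(128 − 2), so p ≈ 100×(113 − 2)/(128 − 2) = 11100/126 = 88.10.
p = 88 reproduces all three channels after rounding.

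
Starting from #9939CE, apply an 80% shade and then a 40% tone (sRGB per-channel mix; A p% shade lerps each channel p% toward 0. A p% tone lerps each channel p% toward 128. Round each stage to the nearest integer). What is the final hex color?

#9939CE is rgb(153, 57, 206).
Lerp each channel 80% toward 0:
  R: 153 + 0.8×(0−153) = 153 − 122.4 = 30.6 → 31
  G: 57 − 45.6 = 11.4 → 11
  B: 206 − 164.8 = 41.2 → 41
After the shade: rgb(31, 11, 41) = #1F0B29.
Lerp each channel 40% toward 128:
  R: 31 + 38.8 = 69.8 → 70
  G: 11 + 0.4×(128−11) = 11 + 46.8 = 57.8 → 58
  B: 41 + 0.4×(128−41) = 41 + 34.8 = 75.8 → 76
rgb(70, 58, 76) = #463A4C.

#463A4C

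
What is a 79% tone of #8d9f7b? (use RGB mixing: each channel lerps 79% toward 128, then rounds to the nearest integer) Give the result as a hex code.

#8d9f7b is rgb(141, 159, 123).
A 79% tone moves each channel 79% toward 128:
  R: 141 + 0.79×(128−141) = 141 − 10.27 = 130.73 → 131
  G: 159 + 0.79×(128−159) = 159 − 24.49 = 134.51 → 135
  B: 123 + 3.95 = 126.95 → 127
rgb(131, 135, 127) = #83877f.

#83877f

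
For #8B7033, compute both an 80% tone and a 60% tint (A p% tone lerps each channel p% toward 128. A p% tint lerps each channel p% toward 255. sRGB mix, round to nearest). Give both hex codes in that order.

#827D71, #D1C6AD

#8B7033 is rgb(139, 112, 51).
80% tone:
  R: 139 − 8.8 = 130.2 → 130
  G: 112 + 0.8×(128−112) = 112 + 12.8 = 124.8 → 125
  B: 51 + 61.6 = 112.6 → 113
  → #827D71
60% tint:
  R: 139 + 0.6×(255−139) = 139 + 69.6 = 208.6 → 209
  G: 112 + 0.6×(255−112) = 112 + 85.8 = 197.8 → 198
  B: 51 + 122.4 = 173.4 → 173
  → #D1C6AD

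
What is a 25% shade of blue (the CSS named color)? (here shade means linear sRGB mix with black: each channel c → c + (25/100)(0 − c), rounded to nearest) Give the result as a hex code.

#0000BF

CSS blue is rgb(0, 0, 255).
Per channel, c → c + 0.25(0 − c):
  R: 0 + 0 = 0 → 0
  G: 0 + 0.25×(0−0) = 0 + 0 = 0 → 0
  B: 255 + 0.25×(0−255) = 255 − 63.75 = 191.25 → 191
rgb(0, 0, 191) = #0000BF.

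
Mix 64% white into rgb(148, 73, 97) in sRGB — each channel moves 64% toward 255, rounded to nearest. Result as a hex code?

Per channel, c → c + 0.64(255 − c):
  R: 148 + 0.64×(255−148) = 148 + 68.48 = 216.48 → 216
  G: 73 + 116.48 = 189.48 → 189
  B: 97 + 101.12 = 198.12 → 198
rgb(216, 189, 198) = #D8BDC6.

#D8BDC6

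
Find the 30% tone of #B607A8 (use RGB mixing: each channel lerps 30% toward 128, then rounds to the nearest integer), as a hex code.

#B607A8 is rgb(182, 7, 168).
Lerp each channel 30% toward 128:
  R: 182 − 16.2 = 165.8 → 166
  G: 7 + 36.3 = 43.3 → 43
  B: 168 − 12 = 156 → 156
rgb(166, 43, 156) = #A62B9C.

#A62B9C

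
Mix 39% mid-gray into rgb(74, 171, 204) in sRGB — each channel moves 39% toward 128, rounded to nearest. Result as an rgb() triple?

Lerp each channel 39% toward 128:
  R: 74 + 0.39×(128−74) = 74 + 21.06 = 95.06 → 95
  G: 171 − 16.77 = 154.23 → 154
  B: 204 + 0.39×(128−204) = 204 − 29.64 = 174.36 → 174

rgb(95, 154, 174)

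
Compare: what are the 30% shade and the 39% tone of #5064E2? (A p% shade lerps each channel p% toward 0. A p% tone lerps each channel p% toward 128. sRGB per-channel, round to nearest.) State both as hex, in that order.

#38469E, #636FBC

#5064E2 is rgb(80, 100, 226).
30% shade:
  R: 80 + 0.3×(0−80) = 80 − 24 = 56 → 56
  G: 100 + 0.3×(0−100) = 100 − 30 = 70 → 70
  B: 226 − 67.8 = 158.2 → 158
  → #38469E
39% tone:
  R: 80 + 0.39×(128−80) = 80 + 18.72 = 98.72 → 99
  G: 100 + 0.39×(128−100) = 100 + 10.92 = 110.92 → 111
  B: 226 − 38.22 = 187.78 → 188
  → #636FBC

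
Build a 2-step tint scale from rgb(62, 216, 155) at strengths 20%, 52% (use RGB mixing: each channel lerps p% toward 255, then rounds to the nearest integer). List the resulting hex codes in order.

20%: (62 + 38.6 = 100.6→101, 216 + 7.8 = 223.8→224, 155 + 20 = 175→175) → #65E0AF
52%: (62 + 100.36 = 162.36→162, 216 + 20.28 = 236.28→236, 155 + 52 = 207→207) → #A2ECCF

#65E0AF, #A2ECCF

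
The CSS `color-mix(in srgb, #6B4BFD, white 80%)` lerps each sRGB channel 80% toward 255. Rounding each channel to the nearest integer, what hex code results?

#E1DBFF

#6B4BFD is rgb(107, 75, 253).
Lerp each channel 80% toward 255:
  R: 107 + 0.8×(255−107) = 107 + 118.4 = 225.4 → 225
  G: 75 + 144 = 219 → 219
  B: 253 + 1.6 = 254.6 → 255
rgb(225, 219, 255) = #E1DBFF.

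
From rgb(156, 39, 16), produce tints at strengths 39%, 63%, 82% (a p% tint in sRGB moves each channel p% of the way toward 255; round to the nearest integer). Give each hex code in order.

#C37B6D, #DAAFA7, #EDD8D4

39%: (156 + 38.61 = 194.61→195, 39 + 84.24 = 123.24→123, 16 + 93.21 = 109.21→109) → #C37B6D
63%: (156 + 62.37 = 218.37→218, 39 + 136.08 = 175.08→175, 16 + 150.57 = 166.57→167) → #DAAFA7
82%: (156 + 81.18 = 237.18→237, 39 + 177.12 = 216.12→216, 16 + 195.98 = 211.98→212) → #EDD8D4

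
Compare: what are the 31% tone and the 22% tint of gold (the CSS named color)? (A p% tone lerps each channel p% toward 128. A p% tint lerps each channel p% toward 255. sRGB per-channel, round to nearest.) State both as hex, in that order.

CSS gold is rgb(255, 215, 0).
31% tone:
  R: 255 − 39.37 = 215.63 → 216
  G: 215 − 26.97 = 188.03 → 188
  B: 0 + 0.31×(128−0) = 0 + 39.68 = 39.68 → 40
  → #D8BC28
22% tint:
  R: 255 + 0.22×(255−255) = 255 + 0 = 255 → 255
  G: 215 + 0.22×(255−215) = 215 + 8.8 = 223.8 → 224
  B: 0 + 56.1 = 56.1 → 56
  → #FFE038

#D8BC28, #FFE038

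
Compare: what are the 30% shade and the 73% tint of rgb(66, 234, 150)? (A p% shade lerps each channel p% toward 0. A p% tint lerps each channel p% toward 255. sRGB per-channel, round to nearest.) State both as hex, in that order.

30% shade:
  R: 66 + 0.3×(0−66) = 66 − 19.8 = 46.2 → 46
  G: 234 + 0.3×(0−234) = 234 − 70.2 = 163.8 → 164
  B: 150 + 0.3×(0−150) = 150 − 45 = 105 → 105
  → #2EA469
73% tint:
  R: 66 + 0.73×(255−66) = 66 + 137.97 = 203.97 → 204
  G: 234 + 15.33 = 249.33 → 249
  B: 150 + 0.73×(255−150) = 150 + 76.65 = 226.65 → 227
  → #CCF9E3

#2EA469, #CCF9E3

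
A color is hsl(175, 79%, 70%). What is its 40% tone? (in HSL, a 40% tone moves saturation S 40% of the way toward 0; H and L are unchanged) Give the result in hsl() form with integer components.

S moves 40% from 79 toward 0: 79 − 31.6 = 47.4 → 47.
H and L are unchanged.

hsl(175, 47%, 70%)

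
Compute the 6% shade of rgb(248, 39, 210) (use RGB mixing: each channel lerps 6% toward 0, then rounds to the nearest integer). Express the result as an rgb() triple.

rgb(233, 37, 197)

Lerp each channel 6% toward 0:
  R: 248 + 0.06×(0−248) = 248 − 14.88 = 233.12 → 233
  G: 39 + 0.06×(0−39) = 39 − 2.34 = 36.66 → 37
  B: 210 − 12.6 = 197.4 → 197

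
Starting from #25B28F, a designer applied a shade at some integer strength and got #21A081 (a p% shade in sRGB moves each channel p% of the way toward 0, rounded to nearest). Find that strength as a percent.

#25B28F is rgb(37, 178, 143); #21A081 is rgb(33, 160, 129).
On the G channel (widest range): 160 ≈ 178 + (p/100)(0 − 178), so p ≈ 100×(160 − 178)/(0 − 178) = -1800/-178 = 10.11.
p = 10 reproduces all three channels after rounding.

10%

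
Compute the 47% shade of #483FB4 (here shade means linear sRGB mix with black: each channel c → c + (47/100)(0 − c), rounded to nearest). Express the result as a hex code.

#26215F

#483FB4 is rgb(72, 63, 180).
Lerp each channel 47% toward 0:
  R: 72 − 33.84 = 38.16 → 38
  G: 63 + 0.47×(0−63) = 63 − 29.61 = 33.39 → 33
  B: 180 − 84.6 = 95.4 → 95
rgb(38, 33, 95) = #26215F.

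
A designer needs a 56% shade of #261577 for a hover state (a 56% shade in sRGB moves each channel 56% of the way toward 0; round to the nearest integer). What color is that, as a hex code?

#261577 is rgb(38, 21, 119).
A 56% shade moves each channel 56% toward 0:
  R: 38 − 21.28 = 16.72 → 17
  G: 21 + 0.56×(0−21) = 21 − 11.76 = 9.24 → 9
  B: 119 − 66.64 = 52.36 → 52
rgb(17, 9, 52) = #110934.

#110934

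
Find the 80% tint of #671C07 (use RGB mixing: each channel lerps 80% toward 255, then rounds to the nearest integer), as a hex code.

#671C07 is rgb(103, 28, 7).
Per channel, c → c + 0.8(255 − c):
  R: 103 + 121.6 = 224.6 → 225
  G: 28 + 0.8×(255−28) = 28 + 181.6 = 209.6 → 210
  B: 7 + 198.4 = 205.4 → 205
rgb(225, 210, 205) = #E1D2CD.

#E1D2CD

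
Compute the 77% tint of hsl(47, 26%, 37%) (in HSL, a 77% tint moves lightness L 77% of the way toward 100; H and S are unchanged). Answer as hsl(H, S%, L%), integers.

L moves 77% from 37 toward 100: 37 + 48.51 = 85.51 → 86.
H and S are unchanged.

hsl(47, 26%, 86%)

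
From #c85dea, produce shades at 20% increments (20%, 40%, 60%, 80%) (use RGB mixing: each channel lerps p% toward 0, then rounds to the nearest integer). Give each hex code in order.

#a04abb, #78388c, #50255e, #28132f

#c85dea is rgb(200, 93, 234).
20%: (200 − 40 = 160→160, 93 − 18.6 = 74.4→74, 234 − 46.8 = 187.2→187) → #a04abb
40%: (200 − 80 = 120→120, 93 − 37.2 = 55.8→56, 234 − 93.6 = 140.4→140) → #78388c
60%: (200 − 120 = 80→80, 93 − 55.8 = 37.2→37, 234 − 140.4 = 93.6→94) → #50255e
80%: (200 − 160 = 40→40, 93 − 74.4 = 18.6→19, 234 − 187.2 = 46.8→47) → #28132f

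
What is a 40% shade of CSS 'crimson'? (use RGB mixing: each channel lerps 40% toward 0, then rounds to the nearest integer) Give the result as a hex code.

CSS crimson is rgb(220, 20, 60).
Lerp each channel 40% toward 0:
  R: 220 + 0.4×(0−220) = 220 − 88 = 132 → 132
  G: 20 + 0.4×(0−20) = 20 − 8 = 12 → 12
  B: 60 + 0.4×(0−60) = 60 − 24 = 36 → 36
rgb(132, 12, 36) = #840C24.

#840C24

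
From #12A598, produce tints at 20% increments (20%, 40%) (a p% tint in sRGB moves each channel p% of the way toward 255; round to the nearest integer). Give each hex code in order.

#12A598 is rgb(18, 165, 152).
20%: (18 + 47.4 = 65.4→65, 165 + 18 = 183→183, 152 + 20.6 = 172.6→173) → #41B7AD
40%: (18 + 94.8 = 112.8→113, 165 + 36 = 201→201, 152 + 41.2 = 193.2→193) → #71C9C1

#41B7AD, #71C9C1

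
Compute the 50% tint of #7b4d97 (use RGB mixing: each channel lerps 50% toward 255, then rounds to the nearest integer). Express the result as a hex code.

#bda6cb

#7b4d97 is rgb(123, 77, 151).
Lerp each channel 50% toward 255:
  R: 123 + 0.5×(255−123) = 123 + 66 = 189 → 189
  G: 77 + 89 = 166 → 166
  B: 151 + 52 = 203 → 203
rgb(189, 166, 203) = #bda6cb.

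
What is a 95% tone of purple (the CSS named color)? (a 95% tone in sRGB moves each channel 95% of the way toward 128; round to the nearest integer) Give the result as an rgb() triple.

rgb(128, 122, 128)

CSS purple is rgb(128, 0, 128).
Per channel, c → c + 0.95(128 − c):
  R: 128 + 0 = 128 → 128
  G: 0 + 121.6 = 121.6 → 122
  B: 128 + 0.95×(128−128) = 128 + 0 = 128 → 128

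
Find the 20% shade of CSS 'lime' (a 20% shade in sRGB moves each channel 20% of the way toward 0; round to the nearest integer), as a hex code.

CSS lime is rgb(0, 255, 0).
Lerp each channel 20% toward 0:
  R: 0 + 0 = 0 → 0
  G: 255 + 0.2×(0−255) = 255 − 51 = 204 → 204
  B: 0 + 0.2×(0−0) = 0 + 0 = 0 → 0
rgb(0, 204, 0) = #00cc00.

#00cc00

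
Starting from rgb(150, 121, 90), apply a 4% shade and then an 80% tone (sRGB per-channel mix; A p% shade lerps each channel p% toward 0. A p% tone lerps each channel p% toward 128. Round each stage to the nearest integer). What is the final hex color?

Lerp each channel 4% toward 0:
  R: 150 − 6 = 144 → 144
  G: 121 + 0.04×(0−121) = 121 − 4.84 = 116.16 → 116
  B: 90 − 3.6 = 86.4 → 86
After the shade: rgb(144, 116, 86) = #907456.
An 80% tone moves each channel 80% toward 128:
  R: 144 + 0.8×(128−144) = 144 − 12.8 = 131.2 → 131
  G: 116 + 9.6 = 125.6 → 126
  B: 86 + 0.8×(128−86) = 86 + 33.6 = 119.6 → 120
rgb(131, 126, 120) = #837E78.

#837E78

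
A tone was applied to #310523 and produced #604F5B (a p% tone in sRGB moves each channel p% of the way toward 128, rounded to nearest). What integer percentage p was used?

#310523 is rgb(49, 5, 35); #604F5B is rgb(96, 79, 91).
On the G channel (widest range): 79 ≈ 5 + (p/100)(128 − 5), so p ≈ 100×(79 − 5)/(128 − 5) = 7400/123 = 60.16.
p = 60 reproduces all three channels after rounding.

60%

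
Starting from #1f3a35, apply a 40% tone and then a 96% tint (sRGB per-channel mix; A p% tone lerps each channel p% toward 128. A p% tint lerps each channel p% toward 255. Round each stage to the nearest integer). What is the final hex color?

#f8f8f8

#1f3a35 is rgb(31, 58, 53).
Lerp each channel 40% toward 128:
  R: 31 + 38.8 = 69.8 → 70
  G: 58 + 0.4×(128−58) = 58 + 28 = 86 → 86
  B: 53 + 30 = 83 → 83
After the tone: rgb(70, 86, 83) = #465653.
A 96% tint moves each channel 96% toward 255:
  R: 70 + 177.6 = 247.6 → 248
  G: 86 + 162.24 = 248.24 → 248
  B: 83 + 0.96×(255−83) = 83 + 165.12 = 248.12 → 248
rgb(248, 248, 248) = #f8f8f8.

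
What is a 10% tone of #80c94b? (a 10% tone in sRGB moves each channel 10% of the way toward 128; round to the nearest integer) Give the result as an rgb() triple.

#80c94b is rgb(128, 201, 75).
A 10% tone moves each channel 10% toward 128:
  R: 128 + 0.1×(128−128) = 128 + 0 = 128 → 128
  G: 201 + 0.1×(128−201) = 201 − 7.3 = 193.7 → 194
  B: 75 + 0.1×(128−75) = 75 + 5.3 = 80.3 → 80

rgb(128, 194, 80)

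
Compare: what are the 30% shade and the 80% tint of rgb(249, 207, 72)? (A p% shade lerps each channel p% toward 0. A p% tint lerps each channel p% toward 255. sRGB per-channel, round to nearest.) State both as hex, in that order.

30% shade:
  R: 249 − 74.7 = 174.3 → 174
  G: 207 + 0.3×(0−207) = 207 − 62.1 = 144.9 → 145
  B: 72 + 0.3×(0−72) = 72 − 21.6 = 50.4 → 50
  → #AE9132
80% tint:
  R: 249 + 4.8 = 253.8 → 254
  G: 207 + 0.8×(255−207) = 207 + 38.4 = 245.4 → 245
  B: 72 + 0.8×(255−72) = 72 + 146.4 = 218.4 → 218
  → #FEF5DA

#AE9132, #FEF5DA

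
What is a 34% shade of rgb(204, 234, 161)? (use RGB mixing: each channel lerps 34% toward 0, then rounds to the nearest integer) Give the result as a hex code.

#879A6A

A 34% shade moves each channel 34% toward 0:
  R: 204 + 0.34×(0−204) = 204 − 69.36 = 134.64 → 135
  G: 234 + 0.34×(0−234) = 234 − 79.56 = 154.44 → 154
  B: 161 + 0.34×(0−161) = 161 − 54.74 = 106.26 → 106
rgb(135, 154, 106) = #879A6A.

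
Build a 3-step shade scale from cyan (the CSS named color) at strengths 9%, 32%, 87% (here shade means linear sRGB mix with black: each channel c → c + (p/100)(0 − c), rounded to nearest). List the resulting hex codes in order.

CSS cyan is rgb(0, 255, 255).
9%: (0→0, 255 − 22.95 = 232.05→232, 255 − 22.95 = 232.05→232) → #00E8E8
32%: (0→0, 255 − 81.6 = 173.4→173, 255 − 81.6 = 173.4→173) → #00ADAD
87%: (0→0, 255 − 221.85 = 33.15→33, 255 − 221.85 = 33.15→33) → #002121

#00E8E8, #00ADAD, #002121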